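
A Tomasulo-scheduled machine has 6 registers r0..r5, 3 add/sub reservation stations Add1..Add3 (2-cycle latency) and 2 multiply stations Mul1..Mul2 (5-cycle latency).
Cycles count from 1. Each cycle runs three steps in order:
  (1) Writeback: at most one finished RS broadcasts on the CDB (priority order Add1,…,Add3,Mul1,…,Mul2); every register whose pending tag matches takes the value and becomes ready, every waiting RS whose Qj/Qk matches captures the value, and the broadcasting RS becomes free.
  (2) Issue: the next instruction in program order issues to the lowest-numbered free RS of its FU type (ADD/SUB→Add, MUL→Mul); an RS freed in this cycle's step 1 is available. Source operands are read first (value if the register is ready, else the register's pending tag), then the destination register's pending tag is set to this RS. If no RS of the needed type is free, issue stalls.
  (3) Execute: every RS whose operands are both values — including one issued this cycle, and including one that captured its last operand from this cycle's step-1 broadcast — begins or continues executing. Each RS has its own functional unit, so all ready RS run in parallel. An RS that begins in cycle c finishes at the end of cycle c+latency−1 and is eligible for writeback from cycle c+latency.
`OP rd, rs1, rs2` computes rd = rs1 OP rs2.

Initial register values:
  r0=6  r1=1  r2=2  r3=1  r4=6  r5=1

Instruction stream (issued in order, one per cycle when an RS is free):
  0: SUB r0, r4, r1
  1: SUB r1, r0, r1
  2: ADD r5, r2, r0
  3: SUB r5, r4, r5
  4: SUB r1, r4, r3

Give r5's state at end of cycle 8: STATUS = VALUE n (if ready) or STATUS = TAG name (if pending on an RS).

STATUS = VALUE -1

c1: issue SUB r0<-Add1 | r0:Add1,r1:1,r2:2,r3:1,r4:6,r5:1
c2: issue SUB r1<-Add2 | r0:Add1,r1:Add2,r2:2,r3:1,r4:6,r5:1
c3: CDB Add1=5; issue ADD r5<-Add1 | r0:5,r1:Add2,r2:2,r3:1,r4:6,r5:Add1
c4: issue SUB r5<-Add3 | r0:5,r1:Add2,r2:2,r3:1,r4:6,r5:Add3
c5: CDB Add1=7; issue SUB r1<-Add1 | r0:5,r1:Add1,r2:2,r3:1,r4:6,r5:Add3
c6: CDB Add2=4 | r0:5,r1:Add1,r2:2,r3:1,r4:6,r5:Add3
c7: CDB Add1=5 | r0:5,r1:5,r2:2,r3:1,r4:6,r5:Add3
c8: CDB Add3=-1 | r0:5,r1:5,r2:2,r3:1,r4:6,r5:-1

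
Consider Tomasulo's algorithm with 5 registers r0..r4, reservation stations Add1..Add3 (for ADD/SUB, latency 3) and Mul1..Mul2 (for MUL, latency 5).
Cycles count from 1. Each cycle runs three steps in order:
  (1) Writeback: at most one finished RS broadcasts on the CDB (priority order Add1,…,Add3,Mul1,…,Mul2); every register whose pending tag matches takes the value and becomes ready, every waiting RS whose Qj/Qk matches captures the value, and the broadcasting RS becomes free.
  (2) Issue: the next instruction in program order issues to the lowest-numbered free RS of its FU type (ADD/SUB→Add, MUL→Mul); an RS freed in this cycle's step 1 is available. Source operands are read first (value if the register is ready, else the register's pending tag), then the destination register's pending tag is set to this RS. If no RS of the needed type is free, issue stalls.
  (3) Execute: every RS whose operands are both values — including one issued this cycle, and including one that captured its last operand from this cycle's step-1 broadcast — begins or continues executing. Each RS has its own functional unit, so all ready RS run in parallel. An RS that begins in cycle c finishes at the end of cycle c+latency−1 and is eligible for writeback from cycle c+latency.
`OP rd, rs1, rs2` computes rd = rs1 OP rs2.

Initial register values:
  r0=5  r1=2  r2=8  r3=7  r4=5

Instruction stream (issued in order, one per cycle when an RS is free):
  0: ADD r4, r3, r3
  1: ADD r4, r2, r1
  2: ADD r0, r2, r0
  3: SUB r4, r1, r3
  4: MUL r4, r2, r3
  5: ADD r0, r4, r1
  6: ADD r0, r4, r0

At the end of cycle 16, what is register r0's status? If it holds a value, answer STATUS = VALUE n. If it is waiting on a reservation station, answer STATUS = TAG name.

STATUS = VALUE 114

c1: issue ADD r4<-Add1 | r0:5,r1:2,r2:8,r3:7,r4:Add1
c2: issue ADD r4<-Add2 | r0:5,r1:2,r2:8,r3:7,r4:Add2
c3: issue ADD r0<-Add3 | r0:Add3,r1:2,r2:8,r3:7,r4:Add2
c4: CDB Add1=14; issue SUB r4<-Add1 | r0:Add3,r1:2,r2:8,r3:7,r4:Add1
c5: CDB Add2=10; issue MUL r4<-Mul1 | r0:Add3,r1:2,r2:8,r3:7,r4:Mul1
c6: CDB Add3=13; issue ADD r0<-Add2 | r0:Add2,r1:2,r2:8,r3:7,r4:Mul1
c7: CDB Add1=-5; issue ADD r0<-Add1 | r0:Add1,r1:2,r2:8,r3:7,r4:Mul1
c8: - | r0:Add1,r1:2,r2:8,r3:7,r4:Mul1
c9: - | r0:Add1,r1:2,r2:8,r3:7,r4:Mul1
c10: CDB Mul1=56 | r0:Add1,r1:2,r2:8,r3:7,r4:56
c11: - | r0:Add1,r1:2,r2:8,r3:7,r4:56
c12: - | r0:Add1,r1:2,r2:8,r3:7,r4:56
c13: CDB Add2=58 | r0:Add1,r1:2,r2:8,r3:7,r4:56
c14: - | r0:Add1,r1:2,r2:8,r3:7,r4:56
c15: - | r0:Add1,r1:2,r2:8,r3:7,r4:56
c16: CDB Add1=114 | r0:114,r1:2,r2:8,r3:7,r4:56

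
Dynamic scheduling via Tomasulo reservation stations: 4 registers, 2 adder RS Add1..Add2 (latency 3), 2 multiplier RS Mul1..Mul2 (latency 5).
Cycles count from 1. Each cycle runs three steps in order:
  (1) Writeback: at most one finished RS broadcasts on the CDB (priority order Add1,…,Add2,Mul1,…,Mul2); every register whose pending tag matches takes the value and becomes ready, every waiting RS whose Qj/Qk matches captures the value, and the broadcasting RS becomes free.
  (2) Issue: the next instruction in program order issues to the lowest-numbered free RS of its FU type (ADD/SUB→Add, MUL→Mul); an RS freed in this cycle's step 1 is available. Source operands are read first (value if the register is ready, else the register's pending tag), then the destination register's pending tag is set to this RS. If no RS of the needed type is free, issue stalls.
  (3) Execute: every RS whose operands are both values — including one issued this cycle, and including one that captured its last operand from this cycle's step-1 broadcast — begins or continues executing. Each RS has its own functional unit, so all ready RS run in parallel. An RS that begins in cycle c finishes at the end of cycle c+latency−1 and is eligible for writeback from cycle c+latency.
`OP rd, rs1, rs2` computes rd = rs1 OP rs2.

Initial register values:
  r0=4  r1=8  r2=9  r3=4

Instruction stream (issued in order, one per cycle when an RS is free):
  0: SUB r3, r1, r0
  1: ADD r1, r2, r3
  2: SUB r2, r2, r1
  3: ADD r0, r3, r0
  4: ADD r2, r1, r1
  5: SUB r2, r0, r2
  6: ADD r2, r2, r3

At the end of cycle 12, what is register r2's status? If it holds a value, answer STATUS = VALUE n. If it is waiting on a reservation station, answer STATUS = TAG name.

cycle 1: issue SUB r3<-Add1 // r0:4,r1:8,r2:9,r3:Add1
cycle 2: issue ADD r1<-Add2 // r0:4,r1:Add2,r2:9,r3:Add1
cycle 3: stall // r0:4,r1:Add2,r2:9,r3:Add1
cycle 4: CDB Add1=4; issue SUB r2<-Add1 // r0:4,r1:Add2,r2:Add1,r3:4
cycle 5: stall // r0:4,r1:Add2,r2:Add1,r3:4
cycle 6: stall // r0:4,r1:Add2,r2:Add1,r3:4
cycle 7: CDB Add2=13; issue ADD r0<-Add2 // r0:Add2,r1:13,r2:Add1,r3:4
cycle 8: stall // r0:Add2,r1:13,r2:Add1,r3:4
cycle 9: stall // r0:Add2,r1:13,r2:Add1,r3:4
cycle 10: CDB Add1=-4; issue ADD r2<-Add1 // r0:Add2,r1:13,r2:Add1,r3:4
cycle 11: CDB Add2=8; issue SUB r2<-Add2 // r0:8,r1:13,r2:Add2,r3:4
cycle 12: stall // r0:8,r1:13,r2:Add2,r3:4

STATUS = TAG Add2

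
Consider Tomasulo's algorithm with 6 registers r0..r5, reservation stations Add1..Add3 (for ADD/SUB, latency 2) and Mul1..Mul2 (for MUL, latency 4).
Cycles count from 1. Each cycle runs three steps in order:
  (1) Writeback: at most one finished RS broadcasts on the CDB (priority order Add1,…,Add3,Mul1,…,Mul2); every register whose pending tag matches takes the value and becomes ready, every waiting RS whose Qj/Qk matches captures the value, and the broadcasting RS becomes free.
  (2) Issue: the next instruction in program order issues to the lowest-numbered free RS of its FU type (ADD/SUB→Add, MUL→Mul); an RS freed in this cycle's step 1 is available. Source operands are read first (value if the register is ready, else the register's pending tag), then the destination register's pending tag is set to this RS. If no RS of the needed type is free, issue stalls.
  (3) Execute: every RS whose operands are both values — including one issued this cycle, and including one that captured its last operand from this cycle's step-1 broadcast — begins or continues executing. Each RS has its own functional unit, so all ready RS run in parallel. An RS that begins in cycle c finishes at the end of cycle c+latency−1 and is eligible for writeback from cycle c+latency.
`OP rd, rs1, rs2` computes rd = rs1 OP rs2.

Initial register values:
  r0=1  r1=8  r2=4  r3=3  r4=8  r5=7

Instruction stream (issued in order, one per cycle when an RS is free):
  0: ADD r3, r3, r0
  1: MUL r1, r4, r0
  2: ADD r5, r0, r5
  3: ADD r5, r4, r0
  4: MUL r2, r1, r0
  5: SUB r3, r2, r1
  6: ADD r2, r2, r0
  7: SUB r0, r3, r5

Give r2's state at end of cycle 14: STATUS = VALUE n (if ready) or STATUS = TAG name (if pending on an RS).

cycle 1: issue ADD r3<-Add1 // r0:1,r1:8,r2:4,r3:Add1,r4:8,r5:7
cycle 2: issue MUL r1<-Mul1 // r0:1,r1:Mul1,r2:4,r3:Add1,r4:8,r5:7
cycle 3: CDB Add1=4; issue ADD r5<-Add1 // r0:1,r1:Mul1,r2:4,r3:4,r4:8,r5:Add1
cycle 4: issue ADD r5<-Add2 // r0:1,r1:Mul1,r2:4,r3:4,r4:8,r5:Add2
cycle 5: CDB Add1=8; issue MUL r2<-Mul2 // r0:1,r1:Mul1,r2:Mul2,r3:4,r4:8,r5:Add2
cycle 6: CDB Add2=9; issue SUB r3<-Add1 // r0:1,r1:Mul1,r2:Mul2,r3:Add1,r4:8,r5:9
cycle 7: CDB Mul1=8; issue ADD r2<-Add2 // r0:1,r1:8,r2:Add2,r3:Add1,r4:8,r5:9
cycle 8: issue SUB r0<-Add3 // r0:Add3,r1:8,r2:Add2,r3:Add1,r4:8,r5:9
cycle 9: - // r0:Add3,r1:8,r2:Add2,r3:Add1,r4:8,r5:9
cycle 10: - // r0:Add3,r1:8,r2:Add2,r3:Add1,r4:8,r5:9
cycle 11: CDB Mul2=8 // r0:Add3,r1:8,r2:Add2,r3:Add1,r4:8,r5:9
cycle 12: - // r0:Add3,r1:8,r2:Add2,r3:Add1,r4:8,r5:9
cycle 13: CDB Add1=0 // r0:Add3,r1:8,r2:Add2,r3:0,r4:8,r5:9
cycle 14: CDB Add2=9 // r0:Add3,r1:8,r2:9,r3:0,r4:8,r5:9

STATUS = VALUE 9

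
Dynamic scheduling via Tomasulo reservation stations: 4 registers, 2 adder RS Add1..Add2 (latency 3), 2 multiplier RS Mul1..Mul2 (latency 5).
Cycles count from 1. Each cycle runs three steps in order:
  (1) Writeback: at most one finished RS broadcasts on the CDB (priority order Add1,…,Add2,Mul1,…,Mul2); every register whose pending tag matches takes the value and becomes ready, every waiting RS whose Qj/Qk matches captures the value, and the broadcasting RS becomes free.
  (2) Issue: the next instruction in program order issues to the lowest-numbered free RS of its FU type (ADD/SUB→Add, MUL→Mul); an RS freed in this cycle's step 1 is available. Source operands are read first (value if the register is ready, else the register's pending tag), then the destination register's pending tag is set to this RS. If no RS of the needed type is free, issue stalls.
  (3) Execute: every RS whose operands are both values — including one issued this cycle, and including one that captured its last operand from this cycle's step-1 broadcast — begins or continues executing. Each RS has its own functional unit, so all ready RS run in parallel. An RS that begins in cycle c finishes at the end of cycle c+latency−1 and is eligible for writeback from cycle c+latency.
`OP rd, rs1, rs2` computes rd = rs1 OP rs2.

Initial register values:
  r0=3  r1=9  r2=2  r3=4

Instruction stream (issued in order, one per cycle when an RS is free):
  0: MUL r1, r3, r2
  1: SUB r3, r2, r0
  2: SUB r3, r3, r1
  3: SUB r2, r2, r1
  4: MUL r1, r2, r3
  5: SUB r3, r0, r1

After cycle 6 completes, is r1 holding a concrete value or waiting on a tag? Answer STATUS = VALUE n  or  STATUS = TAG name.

STATUS = TAG Mul1

cycle 1: issue MUL r1<-Mul1 // r0:3,r1:Mul1,r2:2,r3:4
cycle 2: issue SUB r3<-Add1 // r0:3,r1:Mul1,r2:2,r3:Add1
cycle 3: issue SUB r3<-Add2 // r0:3,r1:Mul1,r2:2,r3:Add2
cycle 4: stall // r0:3,r1:Mul1,r2:2,r3:Add2
cycle 5: CDB Add1=-1; issue SUB r2<-Add1 // r0:3,r1:Mul1,r2:Add1,r3:Add2
cycle 6: CDB Mul1=8; issue MUL r1<-Mul1 // r0:3,r1:Mul1,r2:Add1,r3:Add2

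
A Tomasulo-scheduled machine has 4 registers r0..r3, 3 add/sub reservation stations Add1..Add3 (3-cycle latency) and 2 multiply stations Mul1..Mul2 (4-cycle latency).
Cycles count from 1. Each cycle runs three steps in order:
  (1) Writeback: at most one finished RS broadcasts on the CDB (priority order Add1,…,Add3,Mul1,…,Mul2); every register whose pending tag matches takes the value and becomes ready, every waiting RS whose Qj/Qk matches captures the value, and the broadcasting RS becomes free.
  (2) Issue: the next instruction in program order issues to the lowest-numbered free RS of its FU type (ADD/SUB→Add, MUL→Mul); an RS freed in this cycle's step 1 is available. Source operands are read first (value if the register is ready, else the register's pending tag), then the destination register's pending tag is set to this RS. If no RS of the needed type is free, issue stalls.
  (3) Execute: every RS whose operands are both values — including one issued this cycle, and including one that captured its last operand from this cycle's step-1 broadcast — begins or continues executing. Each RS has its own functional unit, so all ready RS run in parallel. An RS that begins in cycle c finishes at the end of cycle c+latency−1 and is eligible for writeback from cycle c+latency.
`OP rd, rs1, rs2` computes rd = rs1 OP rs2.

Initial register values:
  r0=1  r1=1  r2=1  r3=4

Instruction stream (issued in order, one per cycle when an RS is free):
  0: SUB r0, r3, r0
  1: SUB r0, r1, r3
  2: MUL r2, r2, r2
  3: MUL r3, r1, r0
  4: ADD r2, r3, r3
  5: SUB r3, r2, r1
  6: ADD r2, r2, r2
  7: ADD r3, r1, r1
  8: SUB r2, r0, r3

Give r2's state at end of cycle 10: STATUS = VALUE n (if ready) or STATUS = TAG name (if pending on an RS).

c1: issue SUB r0<-Add1 | r0:Add1,r1:1,r2:1,r3:4
c2: issue SUB r0<-Add2 | r0:Add2,r1:1,r2:1,r3:4
c3: issue MUL r2<-Mul1 | r0:Add2,r1:1,r2:Mul1,r3:4
c4: CDB Add1=3; issue MUL r3<-Mul2 | r0:Add2,r1:1,r2:Mul1,r3:Mul2
c5: CDB Add2=-3; issue ADD r2<-Add1 | r0:-3,r1:1,r2:Add1,r3:Mul2
c6: issue SUB r3<-Add2 | r0:-3,r1:1,r2:Add1,r3:Add2
c7: CDB Mul1=1; issue ADD r2<-Add3 | r0:-3,r1:1,r2:Add3,r3:Add2
c8: stall | r0:-3,r1:1,r2:Add3,r3:Add2
c9: CDB Mul2=-3; stall | r0:-3,r1:1,r2:Add3,r3:Add2
c10: stall | r0:-3,r1:1,r2:Add3,r3:Add2

STATUS = TAG Add3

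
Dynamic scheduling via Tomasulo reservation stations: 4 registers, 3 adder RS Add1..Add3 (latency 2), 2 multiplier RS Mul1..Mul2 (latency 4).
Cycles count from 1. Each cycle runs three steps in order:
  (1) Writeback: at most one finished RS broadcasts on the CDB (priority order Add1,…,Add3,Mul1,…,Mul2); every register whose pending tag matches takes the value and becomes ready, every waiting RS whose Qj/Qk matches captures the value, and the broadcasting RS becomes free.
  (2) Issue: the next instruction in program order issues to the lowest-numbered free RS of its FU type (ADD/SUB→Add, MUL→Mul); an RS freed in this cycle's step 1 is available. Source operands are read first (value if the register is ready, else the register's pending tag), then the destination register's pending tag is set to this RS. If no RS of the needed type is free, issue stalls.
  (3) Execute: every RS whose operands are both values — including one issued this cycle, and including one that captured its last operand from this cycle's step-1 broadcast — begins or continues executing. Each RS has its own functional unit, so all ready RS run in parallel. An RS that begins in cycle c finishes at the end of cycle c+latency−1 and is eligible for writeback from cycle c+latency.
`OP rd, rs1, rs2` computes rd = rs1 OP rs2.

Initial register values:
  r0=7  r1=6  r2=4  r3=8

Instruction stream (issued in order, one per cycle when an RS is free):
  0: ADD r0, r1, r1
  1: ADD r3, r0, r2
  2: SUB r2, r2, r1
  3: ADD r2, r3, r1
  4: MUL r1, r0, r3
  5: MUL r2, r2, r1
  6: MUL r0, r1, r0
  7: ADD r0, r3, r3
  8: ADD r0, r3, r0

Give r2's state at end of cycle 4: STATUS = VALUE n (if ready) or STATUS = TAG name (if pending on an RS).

STATUS = TAG Add3

  c1: issue ADD r0<-Add1  regs: r0:Add1,r1:6,r2:4,r3:8
  c2: issue ADD r3<-Add2  regs: r0:Add1,r1:6,r2:4,r3:Add2
  c3: CDB Add1=12; issue SUB r2<-Add1  regs: r0:12,r1:6,r2:Add1,r3:Add2
  c4: issue ADD r2<-Add3  regs: r0:12,r1:6,r2:Add3,r3:Add2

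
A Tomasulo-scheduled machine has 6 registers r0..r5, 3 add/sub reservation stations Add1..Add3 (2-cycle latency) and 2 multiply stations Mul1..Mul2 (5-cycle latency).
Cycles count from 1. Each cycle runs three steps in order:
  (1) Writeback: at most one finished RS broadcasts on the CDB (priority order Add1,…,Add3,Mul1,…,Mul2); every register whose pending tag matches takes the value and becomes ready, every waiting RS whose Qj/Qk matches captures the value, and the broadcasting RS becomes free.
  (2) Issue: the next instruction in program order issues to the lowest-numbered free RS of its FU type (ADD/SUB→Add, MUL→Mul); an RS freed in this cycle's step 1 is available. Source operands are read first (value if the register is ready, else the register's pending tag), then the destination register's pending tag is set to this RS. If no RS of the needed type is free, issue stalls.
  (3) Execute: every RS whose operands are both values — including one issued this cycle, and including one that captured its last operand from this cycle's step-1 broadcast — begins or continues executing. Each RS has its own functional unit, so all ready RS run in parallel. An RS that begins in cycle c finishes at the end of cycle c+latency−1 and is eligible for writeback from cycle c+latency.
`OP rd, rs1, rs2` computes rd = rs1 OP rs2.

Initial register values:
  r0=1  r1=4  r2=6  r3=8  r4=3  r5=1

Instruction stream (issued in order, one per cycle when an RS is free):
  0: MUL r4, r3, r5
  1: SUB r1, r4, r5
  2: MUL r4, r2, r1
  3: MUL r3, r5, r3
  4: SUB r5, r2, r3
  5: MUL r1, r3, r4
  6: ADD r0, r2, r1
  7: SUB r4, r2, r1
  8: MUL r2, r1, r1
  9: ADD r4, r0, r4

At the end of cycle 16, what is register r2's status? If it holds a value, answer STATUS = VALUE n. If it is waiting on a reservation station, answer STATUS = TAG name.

STATUS = TAG Mul2

  c1: issue MUL r4<-Mul1  regs: r0:1,r1:4,r2:6,r3:8,r4:Mul1,r5:1
  c2: issue SUB r1<-Add1  regs: r0:1,r1:Add1,r2:6,r3:8,r4:Mul1,r5:1
  c3: issue MUL r4<-Mul2  regs: r0:1,r1:Add1,r2:6,r3:8,r4:Mul2,r5:1
  c4: stall  regs: r0:1,r1:Add1,r2:6,r3:8,r4:Mul2,r5:1
  c5: stall  regs: r0:1,r1:Add1,r2:6,r3:8,r4:Mul2,r5:1
  c6: CDB Mul1=8; issue MUL r3<-Mul1  regs: r0:1,r1:Add1,r2:6,r3:Mul1,r4:Mul2,r5:1
  c7: issue SUB r5<-Add2  regs: r0:1,r1:Add1,r2:6,r3:Mul1,r4:Mul2,r5:Add2
  c8: CDB Add1=7; stall  regs: r0:1,r1:7,r2:6,r3:Mul1,r4:Mul2,r5:Add2
  c9: stall  regs: r0:1,r1:7,r2:6,r3:Mul1,r4:Mul2,r5:Add2
  c10: stall  regs: r0:1,r1:7,r2:6,r3:Mul1,r4:Mul2,r5:Add2
  c11: CDB Mul1=8; issue MUL r1<-Mul1  regs: r0:1,r1:Mul1,r2:6,r3:8,r4:Mul2,r5:Add2
  c12: issue ADD r0<-Add1  regs: r0:Add1,r1:Mul1,r2:6,r3:8,r4:Mul2,r5:Add2
  c13: CDB Add2=-2; issue SUB r4<-Add2  regs: r0:Add1,r1:Mul1,r2:6,r3:8,r4:Add2,r5:-2
  c14: CDB Mul2=42; issue MUL r2<-Mul2  regs: r0:Add1,r1:Mul1,r2:Mul2,r3:8,r4:Add2,r5:-2
  c15: issue ADD r4<-Add3  regs: r0:Add1,r1:Mul1,r2:Mul2,r3:8,r4:Add3,r5:-2
  c16: -  regs: r0:Add1,r1:Mul1,r2:Mul2,r3:8,r4:Add3,r5:-2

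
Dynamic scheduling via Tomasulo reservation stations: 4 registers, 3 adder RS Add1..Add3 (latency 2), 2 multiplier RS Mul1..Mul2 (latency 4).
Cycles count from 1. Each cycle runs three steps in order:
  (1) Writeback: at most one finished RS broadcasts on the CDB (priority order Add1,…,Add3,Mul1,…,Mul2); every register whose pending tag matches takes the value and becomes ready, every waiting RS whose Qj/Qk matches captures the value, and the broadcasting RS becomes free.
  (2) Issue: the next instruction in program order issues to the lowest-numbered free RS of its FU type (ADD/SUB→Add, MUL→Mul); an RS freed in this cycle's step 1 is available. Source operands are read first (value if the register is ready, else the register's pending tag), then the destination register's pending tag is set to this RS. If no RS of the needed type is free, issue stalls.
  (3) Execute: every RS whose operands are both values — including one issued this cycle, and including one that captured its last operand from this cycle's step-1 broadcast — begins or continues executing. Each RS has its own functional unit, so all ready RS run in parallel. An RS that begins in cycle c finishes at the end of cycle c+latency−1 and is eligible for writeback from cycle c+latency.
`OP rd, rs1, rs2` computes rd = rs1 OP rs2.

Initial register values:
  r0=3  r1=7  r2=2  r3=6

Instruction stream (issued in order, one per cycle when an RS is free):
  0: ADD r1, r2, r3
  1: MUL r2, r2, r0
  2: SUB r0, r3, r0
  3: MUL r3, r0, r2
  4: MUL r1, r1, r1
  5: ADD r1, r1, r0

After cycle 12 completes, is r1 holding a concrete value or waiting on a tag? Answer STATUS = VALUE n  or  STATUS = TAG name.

STATUS = VALUE 67

cycle 1: issue ADD r1<-Add1 // r0:3,r1:Add1,r2:2,r3:6
cycle 2: issue MUL r2<-Mul1 // r0:3,r1:Add1,r2:Mul1,r3:6
cycle 3: CDB Add1=8; issue SUB r0<-Add1 // r0:Add1,r1:8,r2:Mul1,r3:6
cycle 4: issue MUL r3<-Mul2 // r0:Add1,r1:8,r2:Mul1,r3:Mul2
cycle 5: CDB Add1=3; stall // r0:3,r1:8,r2:Mul1,r3:Mul2
cycle 6: CDB Mul1=6; issue MUL r1<-Mul1 // r0:3,r1:Mul1,r2:6,r3:Mul2
cycle 7: issue ADD r1<-Add1 // r0:3,r1:Add1,r2:6,r3:Mul2
cycle 8: - // r0:3,r1:Add1,r2:6,r3:Mul2
cycle 9: - // r0:3,r1:Add1,r2:6,r3:Mul2
cycle 10: CDB Mul1=64 // r0:3,r1:Add1,r2:6,r3:Mul2
cycle 11: CDB Mul2=18 // r0:3,r1:Add1,r2:6,r3:18
cycle 12: CDB Add1=67 // r0:3,r1:67,r2:6,r3:18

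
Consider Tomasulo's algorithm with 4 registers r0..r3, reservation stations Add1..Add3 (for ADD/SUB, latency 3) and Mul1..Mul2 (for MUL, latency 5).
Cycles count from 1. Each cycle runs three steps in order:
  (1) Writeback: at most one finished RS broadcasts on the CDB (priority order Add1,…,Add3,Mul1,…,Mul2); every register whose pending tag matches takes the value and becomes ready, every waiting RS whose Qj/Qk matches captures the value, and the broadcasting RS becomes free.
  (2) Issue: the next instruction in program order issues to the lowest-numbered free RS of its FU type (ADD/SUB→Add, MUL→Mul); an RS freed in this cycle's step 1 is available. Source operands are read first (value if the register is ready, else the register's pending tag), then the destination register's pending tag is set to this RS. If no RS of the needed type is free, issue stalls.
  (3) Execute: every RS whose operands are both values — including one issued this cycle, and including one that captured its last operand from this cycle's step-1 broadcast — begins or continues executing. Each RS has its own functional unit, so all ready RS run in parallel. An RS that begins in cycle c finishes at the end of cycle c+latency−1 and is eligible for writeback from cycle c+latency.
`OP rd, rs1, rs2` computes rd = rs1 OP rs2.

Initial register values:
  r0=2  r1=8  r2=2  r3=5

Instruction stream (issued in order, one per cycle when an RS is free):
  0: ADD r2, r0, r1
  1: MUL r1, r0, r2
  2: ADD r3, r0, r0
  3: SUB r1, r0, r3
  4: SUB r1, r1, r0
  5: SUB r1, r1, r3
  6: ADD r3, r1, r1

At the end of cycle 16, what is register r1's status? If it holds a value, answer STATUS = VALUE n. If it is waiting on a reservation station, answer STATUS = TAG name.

STATUS = VALUE -8

  c1: issue ADD r2<-Add1  regs: r0:2,r1:8,r2:Add1,r3:5
  c2: issue MUL r1<-Mul1  regs: r0:2,r1:Mul1,r2:Add1,r3:5
  c3: issue ADD r3<-Add2  regs: r0:2,r1:Mul1,r2:Add1,r3:Add2
  c4: CDB Add1=10; issue SUB r1<-Add1  regs: r0:2,r1:Add1,r2:10,r3:Add2
  c5: issue SUB r1<-Add3  regs: r0:2,r1:Add3,r2:10,r3:Add2
  c6: CDB Add2=4; issue SUB r1<-Add2  regs: r0:2,r1:Add2,r2:10,r3:4
  c7: stall  regs: r0:2,r1:Add2,r2:10,r3:4
  c8: stall  regs: r0:2,r1:Add2,r2:10,r3:4
  c9: CDB Add1=-2; issue ADD r3<-Add1  regs: r0:2,r1:Add2,r2:10,r3:Add1
  c10: CDB Mul1=20  regs: r0:2,r1:Add2,r2:10,r3:Add1
  c11: -  regs: r0:2,r1:Add2,r2:10,r3:Add1
  c12: CDB Add3=-4  regs: r0:2,r1:Add2,r2:10,r3:Add1
  c13: -  regs: r0:2,r1:Add2,r2:10,r3:Add1
  c14: -  regs: r0:2,r1:Add2,r2:10,r3:Add1
  c15: CDB Add2=-8  regs: r0:2,r1:-8,r2:10,r3:Add1
  c16: -  regs: r0:2,r1:-8,r2:10,r3:Add1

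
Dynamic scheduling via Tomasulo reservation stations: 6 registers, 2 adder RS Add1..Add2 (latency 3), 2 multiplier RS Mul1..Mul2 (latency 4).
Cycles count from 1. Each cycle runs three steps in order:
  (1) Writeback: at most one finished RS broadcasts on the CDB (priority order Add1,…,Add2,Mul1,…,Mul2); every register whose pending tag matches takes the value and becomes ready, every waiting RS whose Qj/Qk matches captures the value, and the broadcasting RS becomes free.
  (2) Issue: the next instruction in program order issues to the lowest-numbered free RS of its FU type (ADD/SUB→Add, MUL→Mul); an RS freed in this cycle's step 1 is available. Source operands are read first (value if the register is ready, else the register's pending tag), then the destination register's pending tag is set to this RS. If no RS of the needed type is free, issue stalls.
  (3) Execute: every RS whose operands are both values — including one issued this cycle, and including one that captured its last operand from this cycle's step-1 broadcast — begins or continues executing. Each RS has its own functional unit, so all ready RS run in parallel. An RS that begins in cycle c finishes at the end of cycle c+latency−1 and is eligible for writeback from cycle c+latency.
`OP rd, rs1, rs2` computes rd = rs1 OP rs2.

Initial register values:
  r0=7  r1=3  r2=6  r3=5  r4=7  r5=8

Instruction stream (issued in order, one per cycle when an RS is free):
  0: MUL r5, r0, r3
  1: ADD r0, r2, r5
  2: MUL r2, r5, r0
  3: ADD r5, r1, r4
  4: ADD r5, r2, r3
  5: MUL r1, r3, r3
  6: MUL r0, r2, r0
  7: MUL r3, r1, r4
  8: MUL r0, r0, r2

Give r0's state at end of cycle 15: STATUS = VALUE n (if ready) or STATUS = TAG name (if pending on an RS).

STATUS = TAG Mul1

cycle 1: issue MUL r5<-Mul1 // r0:7,r1:3,r2:6,r3:5,r4:7,r5:Mul1
cycle 2: issue ADD r0<-Add1 // r0:Add1,r1:3,r2:6,r3:5,r4:7,r5:Mul1
cycle 3: issue MUL r2<-Mul2 // r0:Add1,r1:3,r2:Mul2,r3:5,r4:7,r5:Mul1
cycle 4: issue ADD r5<-Add2 // r0:Add1,r1:3,r2:Mul2,r3:5,r4:7,r5:Add2
cycle 5: CDB Mul1=35; stall // r0:Add1,r1:3,r2:Mul2,r3:5,r4:7,r5:Add2
cycle 6: stall // r0:Add1,r1:3,r2:Mul2,r3:5,r4:7,r5:Add2
cycle 7: CDB Add2=10; issue ADD r5<-Add2 // r0:Add1,r1:3,r2:Mul2,r3:5,r4:7,r5:Add2
cycle 8: CDB Add1=41; issue MUL r1<-Mul1 // r0:41,r1:Mul1,r2:Mul2,r3:5,r4:7,r5:Add2
cycle 9: stall // r0:41,r1:Mul1,r2:Mul2,r3:5,r4:7,r5:Add2
cycle 10: stall // r0:41,r1:Mul1,r2:Mul2,r3:5,r4:7,r5:Add2
cycle 11: stall // r0:41,r1:Mul1,r2:Mul2,r3:5,r4:7,r5:Add2
cycle 12: CDB Mul1=25; issue MUL r0<-Mul1 // r0:Mul1,r1:25,r2:Mul2,r3:5,r4:7,r5:Add2
cycle 13: CDB Mul2=1435; issue MUL r3<-Mul2 // r0:Mul1,r1:25,r2:1435,r3:Mul2,r4:7,r5:Add2
cycle 14: stall // r0:Mul1,r1:25,r2:1435,r3:Mul2,r4:7,r5:Add2
cycle 15: stall // r0:Mul1,r1:25,r2:1435,r3:Mul2,r4:7,r5:Add2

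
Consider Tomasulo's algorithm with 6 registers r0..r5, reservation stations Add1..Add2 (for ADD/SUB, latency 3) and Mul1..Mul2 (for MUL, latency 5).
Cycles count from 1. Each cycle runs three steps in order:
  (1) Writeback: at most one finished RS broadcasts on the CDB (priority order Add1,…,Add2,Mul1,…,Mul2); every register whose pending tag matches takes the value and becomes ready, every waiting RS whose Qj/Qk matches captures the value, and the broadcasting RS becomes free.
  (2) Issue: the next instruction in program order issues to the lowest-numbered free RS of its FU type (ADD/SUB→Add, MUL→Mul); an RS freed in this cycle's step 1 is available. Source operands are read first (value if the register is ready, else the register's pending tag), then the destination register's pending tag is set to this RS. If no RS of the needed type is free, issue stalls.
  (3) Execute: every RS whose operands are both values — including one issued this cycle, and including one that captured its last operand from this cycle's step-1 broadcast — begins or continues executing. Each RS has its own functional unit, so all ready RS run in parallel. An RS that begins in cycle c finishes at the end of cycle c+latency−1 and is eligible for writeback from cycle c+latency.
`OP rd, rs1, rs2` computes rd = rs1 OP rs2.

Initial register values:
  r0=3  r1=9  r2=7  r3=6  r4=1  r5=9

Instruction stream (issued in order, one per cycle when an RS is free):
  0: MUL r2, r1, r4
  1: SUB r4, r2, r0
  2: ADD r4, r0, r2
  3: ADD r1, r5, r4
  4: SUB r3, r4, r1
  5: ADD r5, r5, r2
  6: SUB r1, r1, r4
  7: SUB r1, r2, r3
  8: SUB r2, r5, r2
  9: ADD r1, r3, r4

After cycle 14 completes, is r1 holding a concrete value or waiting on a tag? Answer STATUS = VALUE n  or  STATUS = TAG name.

STATUS = VALUE 21

cycle 1: issue MUL r2<-Mul1 // r0:3,r1:9,r2:Mul1,r3:6,r4:1,r5:9
cycle 2: issue SUB r4<-Add1 // r0:3,r1:9,r2:Mul1,r3:6,r4:Add1,r5:9
cycle 3: issue ADD r4<-Add2 // r0:3,r1:9,r2:Mul1,r3:6,r4:Add2,r5:9
cycle 4: stall // r0:3,r1:9,r2:Mul1,r3:6,r4:Add2,r5:9
cycle 5: stall // r0:3,r1:9,r2:Mul1,r3:6,r4:Add2,r5:9
cycle 6: CDB Mul1=9; stall // r0:3,r1:9,r2:9,r3:6,r4:Add2,r5:9
cycle 7: stall // r0:3,r1:9,r2:9,r3:6,r4:Add2,r5:9
cycle 8: stall // r0:3,r1:9,r2:9,r3:6,r4:Add2,r5:9
cycle 9: CDB Add1=6; issue ADD r1<-Add1 // r0:3,r1:Add1,r2:9,r3:6,r4:Add2,r5:9
cycle 10: CDB Add2=12; issue SUB r3<-Add2 // r0:3,r1:Add1,r2:9,r3:Add2,r4:12,r5:9
cycle 11: stall // r0:3,r1:Add1,r2:9,r3:Add2,r4:12,r5:9
cycle 12: stall // r0:3,r1:Add1,r2:9,r3:Add2,r4:12,r5:9
cycle 13: CDB Add1=21; issue ADD r5<-Add1 // r0:3,r1:21,r2:9,r3:Add2,r4:12,r5:Add1
cycle 14: stall // r0:3,r1:21,r2:9,r3:Add2,r4:12,r5:Add1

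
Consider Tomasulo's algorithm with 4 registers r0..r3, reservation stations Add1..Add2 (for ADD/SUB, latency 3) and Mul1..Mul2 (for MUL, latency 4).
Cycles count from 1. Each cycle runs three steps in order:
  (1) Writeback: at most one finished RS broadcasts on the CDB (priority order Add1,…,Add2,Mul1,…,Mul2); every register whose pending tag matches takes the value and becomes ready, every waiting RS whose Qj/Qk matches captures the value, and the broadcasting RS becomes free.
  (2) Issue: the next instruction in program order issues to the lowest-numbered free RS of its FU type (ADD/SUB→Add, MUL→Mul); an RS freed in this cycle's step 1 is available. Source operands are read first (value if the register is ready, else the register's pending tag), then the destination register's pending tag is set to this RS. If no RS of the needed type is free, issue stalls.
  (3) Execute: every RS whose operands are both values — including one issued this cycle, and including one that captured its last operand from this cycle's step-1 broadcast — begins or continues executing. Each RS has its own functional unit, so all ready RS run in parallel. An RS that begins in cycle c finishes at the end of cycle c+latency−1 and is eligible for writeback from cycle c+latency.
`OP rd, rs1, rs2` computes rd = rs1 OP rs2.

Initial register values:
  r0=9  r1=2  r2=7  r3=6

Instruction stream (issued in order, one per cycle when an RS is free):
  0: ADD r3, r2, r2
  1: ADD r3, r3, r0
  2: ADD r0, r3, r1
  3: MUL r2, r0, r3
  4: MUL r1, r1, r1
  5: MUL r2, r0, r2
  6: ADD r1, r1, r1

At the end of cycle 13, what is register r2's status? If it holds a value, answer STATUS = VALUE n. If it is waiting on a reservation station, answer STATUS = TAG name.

c1: issue ADD r3<-Add1 | r0:9,r1:2,r2:7,r3:Add1
c2: issue ADD r3<-Add2 | r0:9,r1:2,r2:7,r3:Add2
c3: stall | r0:9,r1:2,r2:7,r3:Add2
c4: CDB Add1=14; issue ADD r0<-Add1 | r0:Add1,r1:2,r2:7,r3:Add2
c5: issue MUL r2<-Mul1 | r0:Add1,r1:2,r2:Mul1,r3:Add2
c6: issue MUL r1<-Mul2 | r0:Add1,r1:Mul2,r2:Mul1,r3:Add2
c7: CDB Add2=23; stall | r0:Add1,r1:Mul2,r2:Mul1,r3:23
c8: stall | r0:Add1,r1:Mul2,r2:Mul1,r3:23
c9: stall | r0:Add1,r1:Mul2,r2:Mul1,r3:23
c10: CDB Add1=25; stall | r0:25,r1:Mul2,r2:Mul1,r3:23
c11: CDB Mul2=4; issue MUL r2<-Mul2 | r0:25,r1:4,r2:Mul2,r3:23
c12: issue ADD r1<-Add1 | r0:25,r1:Add1,r2:Mul2,r3:23
c13: - | r0:25,r1:Add1,r2:Mul2,r3:23

STATUS = TAG Mul2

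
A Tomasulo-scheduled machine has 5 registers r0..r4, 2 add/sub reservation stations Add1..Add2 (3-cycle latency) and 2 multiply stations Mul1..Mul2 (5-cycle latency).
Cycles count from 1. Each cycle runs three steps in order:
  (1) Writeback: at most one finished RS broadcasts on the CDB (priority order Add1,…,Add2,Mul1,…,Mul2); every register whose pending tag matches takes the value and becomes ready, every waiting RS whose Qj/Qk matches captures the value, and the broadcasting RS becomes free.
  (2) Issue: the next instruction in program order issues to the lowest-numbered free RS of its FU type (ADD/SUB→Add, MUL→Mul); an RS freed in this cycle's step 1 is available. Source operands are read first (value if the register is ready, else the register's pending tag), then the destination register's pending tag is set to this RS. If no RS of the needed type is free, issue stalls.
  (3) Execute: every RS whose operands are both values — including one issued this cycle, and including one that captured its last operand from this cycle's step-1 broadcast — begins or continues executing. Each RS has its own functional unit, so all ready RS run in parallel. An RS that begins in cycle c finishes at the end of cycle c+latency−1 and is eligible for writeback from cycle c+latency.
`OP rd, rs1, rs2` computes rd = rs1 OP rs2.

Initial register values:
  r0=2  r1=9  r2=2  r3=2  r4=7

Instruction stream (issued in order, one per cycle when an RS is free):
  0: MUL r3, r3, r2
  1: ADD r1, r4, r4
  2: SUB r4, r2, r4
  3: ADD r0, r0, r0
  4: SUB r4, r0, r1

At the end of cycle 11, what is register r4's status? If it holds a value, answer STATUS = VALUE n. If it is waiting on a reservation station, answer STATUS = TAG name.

cycle 1: issue MUL r3<-Mul1 // r0:2,r1:9,r2:2,r3:Mul1,r4:7
cycle 2: issue ADD r1<-Add1 // r0:2,r1:Add1,r2:2,r3:Mul1,r4:7
cycle 3: issue SUB r4<-Add2 // r0:2,r1:Add1,r2:2,r3:Mul1,r4:Add2
cycle 4: stall // r0:2,r1:Add1,r2:2,r3:Mul1,r4:Add2
cycle 5: CDB Add1=14; issue ADD r0<-Add1 // r0:Add1,r1:14,r2:2,r3:Mul1,r4:Add2
cycle 6: CDB Add2=-5; issue SUB r4<-Add2 // r0:Add1,r1:14,r2:2,r3:Mul1,r4:Add2
cycle 7: CDB Mul1=4 // r0:Add1,r1:14,r2:2,r3:4,r4:Add2
cycle 8: CDB Add1=4 // r0:4,r1:14,r2:2,r3:4,r4:Add2
cycle 9: - // r0:4,r1:14,r2:2,r3:4,r4:Add2
cycle 10: - // r0:4,r1:14,r2:2,r3:4,r4:Add2
cycle 11: CDB Add2=-10 // r0:4,r1:14,r2:2,r3:4,r4:-10

STATUS = VALUE -10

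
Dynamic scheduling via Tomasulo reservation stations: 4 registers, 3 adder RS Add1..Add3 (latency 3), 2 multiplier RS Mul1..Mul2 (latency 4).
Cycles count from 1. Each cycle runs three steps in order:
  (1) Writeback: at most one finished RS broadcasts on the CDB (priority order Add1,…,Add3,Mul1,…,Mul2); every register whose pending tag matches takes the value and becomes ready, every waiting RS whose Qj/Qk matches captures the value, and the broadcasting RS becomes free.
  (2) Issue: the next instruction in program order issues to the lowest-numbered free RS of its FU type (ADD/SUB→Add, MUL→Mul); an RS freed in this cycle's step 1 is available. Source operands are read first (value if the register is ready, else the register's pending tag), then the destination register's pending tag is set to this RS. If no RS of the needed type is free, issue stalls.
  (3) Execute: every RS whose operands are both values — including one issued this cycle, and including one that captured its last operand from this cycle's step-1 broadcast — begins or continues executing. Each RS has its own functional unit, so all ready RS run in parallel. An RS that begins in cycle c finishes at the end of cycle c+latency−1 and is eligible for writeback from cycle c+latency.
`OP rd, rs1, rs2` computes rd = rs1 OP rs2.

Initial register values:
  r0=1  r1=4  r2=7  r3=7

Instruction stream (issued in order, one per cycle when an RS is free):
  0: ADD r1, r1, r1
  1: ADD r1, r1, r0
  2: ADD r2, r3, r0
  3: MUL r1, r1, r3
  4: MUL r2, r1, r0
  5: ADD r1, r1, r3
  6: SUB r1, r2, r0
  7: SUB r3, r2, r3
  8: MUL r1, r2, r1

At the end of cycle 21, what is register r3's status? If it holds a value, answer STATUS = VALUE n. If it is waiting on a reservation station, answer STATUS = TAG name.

STATUS = VALUE 56

cycle 1: issue ADD r1<-Add1 // r0:1,r1:Add1,r2:7,r3:7
cycle 2: issue ADD r1<-Add2 // r0:1,r1:Add2,r2:7,r3:7
cycle 3: issue ADD r2<-Add3 // r0:1,r1:Add2,r2:Add3,r3:7
cycle 4: CDB Add1=8; issue MUL r1<-Mul1 // r0:1,r1:Mul1,r2:Add3,r3:7
cycle 5: issue MUL r2<-Mul2 // r0:1,r1:Mul1,r2:Mul2,r3:7
cycle 6: CDB Add3=8; issue ADD r1<-Add1 // r0:1,r1:Add1,r2:Mul2,r3:7
cycle 7: CDB Add2=9; issue SUB r1<-Add2 // r0:1,r1:Add2,r2:Mul2,r3:7
cycle 8: issue SUB r3<-Add3 // r0:1,r1:Add2,r2:Mul2,r3:Add3
cycle 9: stall // r0:1,r1:Add2,r2:Mul2,r3:Add3
cycle 10: stall // r0:1,r1:Add2,r2:Mul2,r3:Add3
cycle 11: CDB Mul1=63; issue MUL r1<-Mul1 // r0:1,r1:Mul1,r2:Mul2,r3:Add3
cycle 12: - // r0:1,r1:Mul1,r2:Mul2,r3:Add3
cycle 13: - // r0:1,r1:Mul1,r2:Mul2,r3:Add3
cycle 14: CDB Add1=70 // r0:1,r1:Mul1,r2:Mul2,r3:Add3
cycle 15: CDB Mul2=63 // r0:1,r1:Mul1,r2:63,r3:Add3
cycle 16: - // r0:1,r1:Mul1,r2:63,r3:Add3
cycle 17: - // r0:1,r1:Mul1,r2:63,r3:Add3
cycle 18: CDB Add2=62 // r0:1,r1:Mul1,r2:63,r3:Add3
cycle 19: CDB Add3=56 // r0:1,r1:Mul1,r2:63,r3:56
cycle 20: - // r0:1,r1:Mul1,r2:63,r3:56
cycle 21: - // r0:1,r1:Mul1,r2:63,r3:56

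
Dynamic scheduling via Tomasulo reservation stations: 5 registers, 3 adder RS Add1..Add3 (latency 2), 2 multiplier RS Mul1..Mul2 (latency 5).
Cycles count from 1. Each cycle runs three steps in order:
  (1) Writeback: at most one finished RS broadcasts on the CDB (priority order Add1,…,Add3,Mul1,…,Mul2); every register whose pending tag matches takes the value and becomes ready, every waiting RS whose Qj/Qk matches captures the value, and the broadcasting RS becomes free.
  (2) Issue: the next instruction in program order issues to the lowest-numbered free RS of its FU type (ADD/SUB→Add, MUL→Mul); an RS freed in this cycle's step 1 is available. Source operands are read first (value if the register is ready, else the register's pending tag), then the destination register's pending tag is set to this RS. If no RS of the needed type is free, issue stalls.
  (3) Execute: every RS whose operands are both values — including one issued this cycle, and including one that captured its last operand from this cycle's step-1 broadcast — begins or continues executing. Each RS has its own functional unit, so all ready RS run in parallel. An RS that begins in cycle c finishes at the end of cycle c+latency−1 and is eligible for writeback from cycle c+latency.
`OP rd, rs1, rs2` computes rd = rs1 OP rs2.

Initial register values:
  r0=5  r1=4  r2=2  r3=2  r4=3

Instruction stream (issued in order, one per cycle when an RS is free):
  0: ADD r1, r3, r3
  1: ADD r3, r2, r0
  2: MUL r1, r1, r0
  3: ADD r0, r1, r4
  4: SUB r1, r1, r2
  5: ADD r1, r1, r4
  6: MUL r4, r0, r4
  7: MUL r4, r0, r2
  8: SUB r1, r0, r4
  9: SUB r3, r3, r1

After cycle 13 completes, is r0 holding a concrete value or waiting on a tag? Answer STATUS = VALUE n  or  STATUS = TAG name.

  c1: issue ADD r1<-Add1  regs: r0:5,r1:Add1,r2:2,r3:2,r4:3
  c2: issue ADD r3<-Add2  regs: r0:5,r1:Add1,r2:2,r3:Add2,r4:3
  c3: CDB Add1=4; issue MUL r1<-Mul1  regs: r0:5,r1:Mul1,r2:2,r3:Add2,r4:3
  c4: CDB Add2=7; issue ADD r0<-Add1  regs: r0:Add1,r1:Mul1,r2:2,r3:7,r4:3
  c5: issue SUB r1<-Add2  regs: r0:Add1,r1:Add2,r2:2,r3:7,r4:3
  c6: issue ADD r1<-Add3  regs: r0:Add1,r1:Add3,r2:2,r3:7,r4:3
  c7: issue MUL r4<-Mul2  regs: r0:Add1,r1:Add3,r2:2,r3:7,r4:Mul2
  c8: CDB Mul1=20; issue MUL r4<-Mul1  regs: r0:Add1,r1:Add3,r2:2,r3:7,r4:Mul1
  c9: stall  regs: r0:Add1,r1:Add3,r2:2,r3:7,r4:Mul1
  c10: CDB Add1=23; issue SUB r1<-Add1  regs: r0:23,r1:Add1,r2:2,r3:7,r4:Mul1
  c11: CDB Add2=18; issue SUB r3<-Add2  regs: r0:23,r1:Add1,r2:2,r3:Add2,r4:Mul1
  c12: -  regs: r0:23,r1:Add1,r2:2,r3:Add2,r4:Mul1
  c13: CDB Add3=21  regs: r0:23,r1:Add1,r2:2,r3:Add2,r4:Mul1

STATUS = VALUE 23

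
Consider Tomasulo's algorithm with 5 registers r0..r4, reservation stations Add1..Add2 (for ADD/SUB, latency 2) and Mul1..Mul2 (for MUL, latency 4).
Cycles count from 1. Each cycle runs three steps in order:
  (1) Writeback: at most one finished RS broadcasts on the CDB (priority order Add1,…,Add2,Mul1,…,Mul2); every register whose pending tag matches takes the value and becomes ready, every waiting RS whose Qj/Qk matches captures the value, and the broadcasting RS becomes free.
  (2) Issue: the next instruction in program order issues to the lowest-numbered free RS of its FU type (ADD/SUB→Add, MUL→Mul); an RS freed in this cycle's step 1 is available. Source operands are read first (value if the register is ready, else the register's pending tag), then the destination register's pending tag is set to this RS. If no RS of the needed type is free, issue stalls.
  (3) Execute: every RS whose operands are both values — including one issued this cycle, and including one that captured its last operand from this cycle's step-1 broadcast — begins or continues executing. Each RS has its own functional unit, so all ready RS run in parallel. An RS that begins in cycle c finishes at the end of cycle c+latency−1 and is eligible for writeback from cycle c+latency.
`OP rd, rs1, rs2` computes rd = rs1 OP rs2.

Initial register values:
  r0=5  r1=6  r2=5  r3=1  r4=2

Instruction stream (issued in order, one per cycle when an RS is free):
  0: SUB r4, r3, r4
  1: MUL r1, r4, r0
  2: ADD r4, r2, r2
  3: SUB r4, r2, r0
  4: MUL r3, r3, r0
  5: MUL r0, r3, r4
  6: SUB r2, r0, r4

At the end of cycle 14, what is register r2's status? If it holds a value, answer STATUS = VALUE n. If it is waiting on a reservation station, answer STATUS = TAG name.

STATUS = TAG Add1

c1: issue SUB r4<-Add1 | r0:5,r1:6,r2:5,r3:1,r4:Add1
c2: issue MUL r1<-Mul1 | r0:5,r1:Mul1,r2:5,r3:1,r4:Add1
c3: CDB Add1=-1; issue ADD r4<-Add1 | r0:5,r1:Mul1,r2:5,r3:1,r4:Add1
c4: issue SUB r4<-Add2 | r0:5,r1:Mul1,r2:5,r3:1,r4:Add2
c5: CDB Add1=10; issue MUL r3<-Mul2 | r0:5,r1:Mul1,r2:5,r3:Mul2,r4:Add2
c6: CDB Add2=0; stall | r0:5,r1:Mul1,r2:5,r3:Mul2,r4:0
c7: CDB Mul1=-5; issue MUL r0<-Mul1 | r0:Mul1,r1:-5,r2:5,r3:Mul2,r4:0
c8: issue SUB r2<-Add1 | r0:Mul1,r1:-5,r2:Add1,r3:Mul2,r4:0
c9: CDB Mul2=5 | r0:Mul1,r1:-5,r2:Add1,r3:5,r4:0
c10: - | r0:Mul1,r1:-5,r2:Add1,r3:5,r4:0
c11: - | r0:Mul1,r1:-5,r2:Add1,r3:5,r4:0
c12: - | r0:Mul1,r1:-5,r2:Add1,r3:5,r4:0
c13: CDB Mul1=0 | r0:0,r1:-5,r2:Add1,r3:5,r4:0
c14: - | r0:0,r1:-5,r2:Add1,r3:5,r4:0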